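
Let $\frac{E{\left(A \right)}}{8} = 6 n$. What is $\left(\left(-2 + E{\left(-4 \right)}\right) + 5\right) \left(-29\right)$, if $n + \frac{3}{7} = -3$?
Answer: $\frac{32799}{7} \approx 4685.6$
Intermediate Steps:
$n = - \frac{24}{7}$ ($n = - \frac{3}{7} - 3 = - \frac{24}{7} \approx -3.4286$)
$E{\left(A \right)} = - \frac{1152}{7}$ ($E{\left(A \right)} = 8 \cdot 6 \left(- \frac{24}{7}\right) = 8 \left(- \frac{144}{7}\right) = - \frac{1152}{7}$)
$\left(\left(-2 + E{\left(-4 \right)}\right) + 5\right) \left(-29\right) = \left(\left(-2 - \frac{1152}{7}\right) + 5\right) \left(-29\right) = \left(- \frac{1166}{7} + 5\right) \left(-29\right) = \left(- \frac{1131}{7}\right) \left(-29\right) = \frac{32799}{7}$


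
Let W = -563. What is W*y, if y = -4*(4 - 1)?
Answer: 6756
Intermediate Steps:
y = -12 (y = -4*3 = -12)
W*y = -563*(-12) = 6756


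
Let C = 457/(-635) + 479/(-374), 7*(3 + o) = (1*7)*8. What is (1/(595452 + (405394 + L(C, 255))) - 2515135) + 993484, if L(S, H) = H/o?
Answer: -1523015920946/1000897 ≈ -1.5217e+6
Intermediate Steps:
o = 5 (o = -3 + ((1*7)*8)/7 = -3 + (7*8)/7 = -3 + (1/7)*56 = -3 + 8 = 5)
C = -475083/237490 (C = 457*(-1/635) + 479*(-1/374) = -457/635 - 479/374 = -475083/237490 ≈ -2.0004)
L(S, H) = H/5
(1/(595452 + (405394 + L(C, 255))) - 2515135) + 993484 = (1/(595452 + (405394 + (1/5)*255)) - 2515135) + 993484 = (1/(595452 + (405394 + 51)) - 2515135) + 993484 = (1/(595452 + 405445) - 2515135) + 993484 = (1/1000897 - 2515135) + 993484 = -2517391076094/1000897 + 993484 = -1523015920946/1000897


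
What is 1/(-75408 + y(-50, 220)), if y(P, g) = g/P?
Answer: -5/377062 ≈ -1.3260e-5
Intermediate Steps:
1/(-75408 + y(-50, 220)) = 1/(-75408 + 220/(-50)) = 1/(-75408 + 220*(-1/50)) = 1/(-75408 - 22/5) = 1/(-377062/5) = -5/377062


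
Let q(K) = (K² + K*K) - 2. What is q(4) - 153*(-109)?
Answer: 16707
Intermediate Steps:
q(K) = -2 + 2*K² (q(K) = (K² + K²) - 2 = 2*K² - 2 = -2 + 2*K²)
q(4) - 153*(-109) = (-2 + 2*4²) - 153*(-109) = (-2 + 2*16) + 16677 = (-2 + 32) + 16677 = 30 + 16677 = 16707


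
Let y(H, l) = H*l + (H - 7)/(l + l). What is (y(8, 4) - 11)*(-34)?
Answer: -2873/4 ≈ -718.25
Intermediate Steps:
y(H, l) = H*l + (-7 + H)/(2*l) (y(H, l) = H*l + (-7 + H)/((2*l)) = H*l + (-7 + H)*(1/(2*l)) = H*l + (-7 + H)/(2*l))
(y(8, 4) - 11)*(-34) = ((½)*(-7 + 8 + 2*8*4²)/4 - 11)*(-34) = ((½)*(¼)*(-7 + 8 + 2*8*16) - 11)*(-34) = ((½)*(¼)*(-7 + 8 + 256) - 11)*(-34) = ((½)*(¼)*257 - 11)*(-34) = (257/8 - 11)*(-34) = (169/8)*(-34) = -2873/4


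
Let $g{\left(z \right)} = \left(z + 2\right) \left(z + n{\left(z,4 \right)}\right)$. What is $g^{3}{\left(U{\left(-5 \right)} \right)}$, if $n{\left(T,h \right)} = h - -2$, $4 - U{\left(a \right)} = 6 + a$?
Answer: $91125$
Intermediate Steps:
$U{\left(a \right)} = -2 - a$ ($U{\left(a \right)} = 4 - \left(6 + a\right) = -2 - a$)
$n{\left(T,h \right)} = 2 + h$ ($n{\left(T,h \right)} = h + 2 = 2 + h$)
$g{\left(z \right)} = \left(2 + z\right) \left(6 + z\right)$ ($g{\left(z \right)} = \left(z + 2\right) \left(z + \left(2 + 4\right)\right) = \left(2 + z\right) \left(z + 6\right) = \left(2 + z\right) \left(6 + z\right)$)
$g^{3}{\left(U{\left(-5 \right)} \right)} = \left(12 + \left(-2 - -5\right)^{2} + 8 \left(-2 - -5\right)\right)^{3} = \left(12 + \left(-2 + 5\right)^{2} + 8 \left(-2 + 5\right)\right)^{3} = \left(12 + 3^{2} + 8 \cdot 3\right)^{3} = \left(12 + 9 + 24\right)^{3} = 45^{3} = 91125$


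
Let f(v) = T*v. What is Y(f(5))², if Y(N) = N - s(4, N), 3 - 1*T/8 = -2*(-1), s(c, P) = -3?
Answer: 1849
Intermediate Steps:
T = 8 (T = 24 - (-16)*(-1) = 24 - 8*2 = 24 - 16 = 8)
f(v) = 8*v
Y(N) = 3 + N (Y(N) = N - 1*(-3) = N + 3 = 3 + N)
Y(f(5))² = (3 + 8*5)² = (3 + 40)² = 43² = 1849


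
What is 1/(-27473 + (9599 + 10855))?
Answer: -1/7019 ≈ -0.00014247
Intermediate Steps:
1/(-27473 + (9599 + 10855)) = 1/(-27473 + 20454) = 1/(-7019) = -1/7019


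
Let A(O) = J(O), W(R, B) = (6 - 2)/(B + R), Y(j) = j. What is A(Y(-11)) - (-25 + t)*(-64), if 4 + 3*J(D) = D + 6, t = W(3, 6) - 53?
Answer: -44699/9 ≈ -4966.6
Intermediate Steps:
W(R, B) = 4/(B + R)
t = -473/9 (t = 4/(6 + 3) - 53 = 4/9 - 53 = -473/9 ≈ -52.556)
J(D) = 2/3 + D/3 (J(D) = -4/3 + (D + 6)/3 = -4/3 + (6 + D)/3 = -4/3 + (2 + D/3) = 2/3 + D/3)
A(O) = 2/3 + O/3
A(Y(-11)) - (-25 + t)*(-64) = (2/3 + (1/3)*(-11)) - (-25 - 473/9)*(-64) = (2/3 - 11/3) - (-698)*(-64)/9 = -3 - 1*44672/9 = -3 - 44672/9 = -44699/9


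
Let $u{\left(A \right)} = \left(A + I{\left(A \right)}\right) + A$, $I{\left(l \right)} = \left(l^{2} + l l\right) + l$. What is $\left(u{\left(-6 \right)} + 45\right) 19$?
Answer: $1881$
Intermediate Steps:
$I{\left(l \right)} = l + 2 l^{2}$ ($I{\left(l \right)} = \left(l^{2} + l^{2}\right) + l = 2 l^{2} + l = l + 2 l^{2}$)
$u{\left(A \right)} = 2 A + A \left(1 + 2 A\right)$ ($u{\left(A \right)} = \left(A + A \left(1 + 2 A\right)\right) + A = 2 A + A \left(1 + 2 A\right)$)
$\left(u{\left(-6 \right)} + 45\right) 19 = \left(- 6 \left(3 + 2 \left(-6\right)\right) + 45\right) 19 = \left(- 6 \left(3 - 12\right) + 45\right) 19 = \left(\left(-6\right) \left(-9\right) + 45\right) 19 = \left(54 + 45\right) 19 = 99 \cdot 19 = 1881$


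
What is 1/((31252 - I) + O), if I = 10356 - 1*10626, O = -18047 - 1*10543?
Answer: 1/2932 ≈ 0.00034106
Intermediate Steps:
O = -28590 (O = -18047 - 10543 = -28590)
I = -270 (I = 10356 - 10626 = -270)
1/((31252 - I) + O) = 1/((31252 - 1*(-270)) - 28590) = 1/((31252 + 270) - 28590) = 1/(31522 - 28590) = 1/2932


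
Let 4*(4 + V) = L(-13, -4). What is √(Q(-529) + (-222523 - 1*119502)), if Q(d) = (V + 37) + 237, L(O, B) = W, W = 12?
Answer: 2*I*√85438 ≈ 584.6*I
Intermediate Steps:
L(O, B) = 12
V = -1 (V = -4 + (¼)*12 = -4 + 3 = -1)
Q(d) = 273 (Q(d) = (-1 + 37) + 237 = 36 + 237 = 273)
√(Q(-529) + (-222523 - 1*119502)) = √(273 + (-222523 - 1*119502)) = √(273 + (-222523 - 119502)) = √(273 - 342025) = √(-341752) = 2*I*√85438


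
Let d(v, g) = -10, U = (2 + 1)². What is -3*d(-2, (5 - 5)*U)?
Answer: 30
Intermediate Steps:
U = 9 (U = 3² = 9)
-3*d(-2, (5 - 5)*U) = -3*(-10) = 30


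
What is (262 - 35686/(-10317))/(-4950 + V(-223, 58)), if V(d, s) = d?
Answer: -2738740/53369841 ≈ -0.051316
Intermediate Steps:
(262 - 35686/(-10317))/(-4950 + V(-223, 58)) = (262 - 35686/(-10317))/(-4950 - 223) = (262 - 35686*(-1/10317))/(-5173) = (262 + 35686/10317)*(-1/5173) = (2738740/10317)*(-1/5173) = -2738740/53369841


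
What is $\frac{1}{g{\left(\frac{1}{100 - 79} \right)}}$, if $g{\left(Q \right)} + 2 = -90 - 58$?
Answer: $- \frac{1}{150} \approx -0.0066667$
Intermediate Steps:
$g{\left(Q \right)} = -150$ ($g{\left(Q \right)} = -2 - 148 = -150$)
$\frac{1}{g{\left(\frac{1}{100 - 79} \right)}} = \frac{1}{-150} = - \frac{1}{150}$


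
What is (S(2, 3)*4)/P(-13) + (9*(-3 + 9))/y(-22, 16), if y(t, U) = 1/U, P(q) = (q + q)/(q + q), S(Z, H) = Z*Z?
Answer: 880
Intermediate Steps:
S(Z, H) = Z**2
P(q) = 1 (P(q) = (2*q)/((2*q)) = (2*q)*(1/(2*q)) = 1)
(S(2, 3)*4)/P(-13) + (9*(-3 + 9))/y(-22, 16) = (2**2*4)/1 + (9*(-3 + 9))/(1/16) = (4*4)*1 + (9*6)/(1/16) = 16*1 + 54*16 = 16 + 864 = 880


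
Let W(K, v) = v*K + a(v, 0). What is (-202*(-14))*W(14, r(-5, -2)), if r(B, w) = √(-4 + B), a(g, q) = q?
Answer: 118776*I ≈ 1.1878e+5*I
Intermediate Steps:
W(K, v) = K*v (W(K, v) = v*K + 0 = K*v + 0 = K*v)
(-202*(-14))*W(14, r(-5, -2)) = (-202*(-14))*(14*√(-4 - 5)) = 2828*(14*√(-9)) = 2828*(14*(3*I)) = 2828*(42*I) = 118776*I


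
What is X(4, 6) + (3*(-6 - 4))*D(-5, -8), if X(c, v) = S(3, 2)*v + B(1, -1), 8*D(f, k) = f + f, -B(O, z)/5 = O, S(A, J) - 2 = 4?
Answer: 137/2 ≈ 68.500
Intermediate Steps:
S(A, J) = 6 (S(A, J) = 2 + 4 = 6)
B(O, z) = -5*O
D(f, k) = f/4 (D(f, k) = (f + f)/8 = (2*f)/8 = f/4)
X(c, v) = -5 + 6*v (X(c, v) = 6*v - 5*1 = 6*v - 5 = -5 + 6*v)
X(4, 6) + (3*(-6 - 4))*D(-5, -8) = (-5 + 6*6) + (3*(-6 - 4))*((1/4)*(-5)) = (-5 + 36) + (3*(-10))*(-5/4) = 31 - 30*(-5/4) = 31 + 75/2 = 137/2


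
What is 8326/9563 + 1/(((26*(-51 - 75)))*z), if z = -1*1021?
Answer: 27848781059/31986284148 ≈ 0.87065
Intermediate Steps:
z = -1021
8326/9563 + 1/(((26*(-51 - 75)))*z) = 8326/9563 + 1/((26*(-51 - 75))*(-1021)) = 8326*(1/9563) - 1/1021/(26*(-126)) = 8326/9563 - 1/1021/(-3276) = 8326/9563 - 1/3276*(-1/1021) = 8326/9563 + 1/3344796 = 27848781059/31986284148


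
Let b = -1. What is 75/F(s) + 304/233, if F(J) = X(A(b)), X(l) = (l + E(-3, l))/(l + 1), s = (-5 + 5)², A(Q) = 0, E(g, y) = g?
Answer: -5521/233 ≈ -23.695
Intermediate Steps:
s = 0 (s = 0² = 0)
X(l) = (-3 + l)/(1 + l) (X(l) = (l - 3)/(l + 1) = (-3 + l)/(1 + l))
F(J) = -3 (F(J) = (-3 + 0)/(1 + 0) = -3/1 = 1*(-3) = -3)
75/F(s) + 304/233 = 75/(-3) + 304/233 = 75*(-⅓) + 304*(1/233) = -25 + 304/233 = -5521/233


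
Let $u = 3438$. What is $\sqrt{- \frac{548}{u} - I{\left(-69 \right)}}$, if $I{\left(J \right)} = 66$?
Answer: $\frac{8 i \sqrt{339407}}{573} \approx 8.1339 i$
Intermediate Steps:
$\sqrt{- \frac{548}{u} - I{\left(-69 \right)}} = \sqrt{- \frac{548}{3438} - 66} = \sqrt{\left(-548\right) \frac{1}{3438} - 66} = \sqrt{- \frac{274}{1719} - 66} = \sqrt{- \frac{113728}{1719}} = \frac{8 i \sqrt{339407}}{573}$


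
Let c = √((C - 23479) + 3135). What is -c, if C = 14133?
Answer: -I*√6211 ≈ -78.81*I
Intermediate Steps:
c = I*√6211 (c = √((14133 - 23479) + 3135) = √(-9346 + 3135) = √(-6211) = I*√6211 ≈ 78.81*I)
-c = -I*√6211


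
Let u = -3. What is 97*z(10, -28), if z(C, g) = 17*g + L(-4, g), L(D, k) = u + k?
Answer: -49179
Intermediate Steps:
L(D, k) = -3 + k
z(C, g) = -3 + 18*g (z(C, g) = 17*g + (-3 + g) = -3 + 18*g)
97*z(10, -28) = 97*(-3 + 18*(-28)) = 97*(-3 - 504) = 97*(-507) = -49179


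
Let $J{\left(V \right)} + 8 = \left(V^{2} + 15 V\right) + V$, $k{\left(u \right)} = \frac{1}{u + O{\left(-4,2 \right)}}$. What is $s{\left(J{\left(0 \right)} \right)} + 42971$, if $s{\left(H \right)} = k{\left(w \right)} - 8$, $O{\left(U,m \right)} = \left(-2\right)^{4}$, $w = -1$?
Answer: $\frac{644446}{15} \approx 42963.0$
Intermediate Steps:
$O{\left(U,m \right)} = 16$
$k{\left(u \right)} = \frac{1}{16 + u}$ ($k{\left(u \right)} = \frac{1}{u + 16} = \frac{1}{16 + u}$)
$J{\left(V \right)} = -8 + V^{2} + 16 V$ ($J{\left(V \right)} = -8 + \left(\left(V^{2} + 15 V\right) + V\right) = -8 + \left(V^{2} + 16 V\right) = -8 + V^{2} + 16 V$)
$s{\left(H \right)} = - \frac{119}{15}$ ($s{\left(H \right)} = \frac{1}{16 - 1} - 8 = \frac{1}{15} - 8 = - \frac{119}{15}$)
$s{\left(J{\left(0 \right)} \right)} + 42971 = - \frac{119}{15} + 42971 = \frac{644446}{15}$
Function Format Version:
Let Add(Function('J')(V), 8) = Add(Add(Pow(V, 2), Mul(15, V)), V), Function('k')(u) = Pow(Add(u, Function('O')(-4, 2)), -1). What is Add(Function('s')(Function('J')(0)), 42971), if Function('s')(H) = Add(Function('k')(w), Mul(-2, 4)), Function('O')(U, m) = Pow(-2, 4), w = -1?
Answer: Rational(644446, 15) ≈ 42963.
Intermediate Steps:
Function('O')(U, m) = 16
Function('k')(u) = Pow(Add(16, u), -1) (Function('k')(u) = Pow(Add(u, 16), -1) = Pow(Add(16, u), -1))
Function('J')(V) = Add(-8, Pow(V, 2), Mul(16, V)) (Function('J')(V) = Add(-8, Add(Add(Pow(V, 2), Mul(15, V)), V)) = Add(-8, Add(Pow(V, 2), Mul(16, V))) = Add(-8, Pow(V, 2), Mul(16, V)))
Function('s')(H) = Rational(-119, 15) (Function('s')(H) = Add(Pow(Add(16, -1), -1), Mul(-2, 4)) = Add(Pow(15, -1), -8) = Add(Rational(1, 15), -8) = Rational(-119, 15))
Add(Function('s')(Function('J')(0)), 42971) = Add(Rational(-119, 15), 42971) = Rational(644446, 15)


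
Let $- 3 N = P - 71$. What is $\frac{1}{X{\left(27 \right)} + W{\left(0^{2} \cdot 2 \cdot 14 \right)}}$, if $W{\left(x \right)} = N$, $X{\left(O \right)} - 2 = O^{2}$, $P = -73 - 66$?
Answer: $\frac{1}{801} \approx 0.0012484$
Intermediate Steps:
$P = -139$ ($P = -73 - 66 = -139$)
$N = 70$ ($N = - \frac{-139 - 71}{3} = \left(- \frac{1}{3}\right) \left(-210\right) = 70$)
$X{\left(O \right)} = 2 + O^{2}$
$W{\left(x \right)} = 70$
$\frac{1}{X{\left(27 \right)} + W{\left(0^{2} \cdot 2 \cdot 14 \right)}} = \frac{1}{\left(2 + 27^{2}\right) + 70} = \frac{1}{\left(2 + 729\right) + 70} = \frac{1}{731 + 70} = \frac{1}{801}$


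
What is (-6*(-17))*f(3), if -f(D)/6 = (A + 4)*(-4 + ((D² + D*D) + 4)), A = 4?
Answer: -88128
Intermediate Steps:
f(D) = -96*D² (f(D) = -6*(4 + 4)*(-4 + ((D² + D*D) + 4)) = -48*(-4 + ((D² + D²) + 4)) = -48*(-4 + (2*D² + 4)) = -48*(-4 + (4 + 2*D²)) = -48*2*D² = -96*D²)
(-6*(-17))*f(3) = (-6*(-17))*(-96*3²) = 102*(-96*9) = 102*(-864) = -88128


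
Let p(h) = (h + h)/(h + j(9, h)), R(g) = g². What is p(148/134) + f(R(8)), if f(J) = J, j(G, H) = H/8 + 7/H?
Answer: 4832592/75167 ≈ 64.291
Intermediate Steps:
j(G, H) = 7/H + H/8 (j(G, H) = H*(⅛) + 7/H = H/8 + 7/H = 7/H + H/8)
p(h) = 2*h/(7/h + 9*h/8) (p(h) = (h + h)/(h + (7/h + h/8)) = (2*h)/(7/h + 9*h/8) = 2*h/(7/h + 9*h/8))
p(148/134) + f(R(8)) = 16*(148/134)²/(56 + 9*(148/134)²) + 8² = 16*(148*(1/134))²/(56 + 9*(148*(1/134))²) + 64 = 16*(74/67)²/(56 + 9*(74/67)²) + 64 = 16*(5476/4489)/(56 + 9*(5476/4489)) + 64 = 16*(5476/4489)/(56 + 49284/4489) + 64 = 16*(5476/4489)/(300668/4489) + 64 = 16*(5476/4489)*(4489/300668) + 64 = 21904/75167 + 64 = 4832592/75167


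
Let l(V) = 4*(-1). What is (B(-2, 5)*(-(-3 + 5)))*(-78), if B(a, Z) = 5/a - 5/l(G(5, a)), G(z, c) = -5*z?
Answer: -195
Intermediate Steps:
l(V) = -4
B(a, Z) = 5/4 + 5/a (B(a, Z) = 5/a - 5/(-4) = 5/a - 5*(-¼) = 5/a + 5/4 = 5/4 + 5/a)
(B(-2, 5)*(-(-3 + 5)))*(-78) = ((5/4 + 5/(-2))*(-(-3 + 5)))*(-78) = ((5/4 + 5*(-½))*(-1*2))*(-78) = ((5/4 - 5/2)*(-2))*(-78) = -5/4*(-2)*(-78) = (5/2)*(-78) = -195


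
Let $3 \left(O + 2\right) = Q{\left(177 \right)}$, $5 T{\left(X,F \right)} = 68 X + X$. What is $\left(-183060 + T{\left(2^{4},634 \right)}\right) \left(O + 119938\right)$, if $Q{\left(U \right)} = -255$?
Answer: $- \frac{109567304796}{5} \approx -2.1913 \cdot 10^{10}$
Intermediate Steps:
$T{\left(X,F \right)} = \frac{69 X}{5}$ ($T{\left(X,F \right)} = \frac{68 X + X}{5} = \frac{69 X}{5}$)
$O = -87$ ($O = -2 + \frac{1}{3} \left(-255\right) = -2 - 85 = -87$)
$\left(-183060 + T{\left(2^{4},634 \right)}\right) \left(O + 119938\right) = \left(-183060 + \frac{69 \cdot 2^{4}}{5}\right) \left(-87 + 119938\right) = \left(-183060 + \frac{69}{5} \cdot 16\right) 119851 = \left(-183060 + \frac{1104}{5}\right) 119851 = \left(- \frac{914196}{5}\right) 119851 = - \frac{109567304796}{5}$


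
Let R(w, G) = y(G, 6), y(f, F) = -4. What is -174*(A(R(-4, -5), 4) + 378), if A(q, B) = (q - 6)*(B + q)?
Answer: -65772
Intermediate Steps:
R(w, G) = -4
A(q, B) = (-6 + q)*(B + q)
-174*(A(R(-4, -5), 4) + 378) = -174*(((-4)² - 6*4 - 6*(-4) + 4*(-4)) + 378) = -174*((16 - 24 + 24 - 16) + 378) = -174*(0 + 378) = -174*378 = -65772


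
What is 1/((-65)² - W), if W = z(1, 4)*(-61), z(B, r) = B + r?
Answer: 1/4530 ≈ 0.00022075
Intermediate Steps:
W = -305 (W = (1 + 4)*(-61) = 5*(-61) = -305)
1/((-65)² - W) = 1/((-65)² - 1*(-305)) = 1/(4225 + 305) = 1/4530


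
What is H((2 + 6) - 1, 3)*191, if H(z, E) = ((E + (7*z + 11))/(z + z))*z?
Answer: 12033/2 ≈ 6016.5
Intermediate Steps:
H(z, E) = 11/2 + E/2 + 7*z/2 (H(z, E) = ((E + (11 + 7*z))/((2*z)))*z = ((11 + E + 7*z)*(1/(2*z)))*z = ((11 + E + 7*z)/(2*z))*z = 11/2 + E/2 + 7*z/2)
H((2 + 6) - 1, 3)*191 = (11/2 + (½)*3 + 7*((2 + 6) - 1)/2)*191 = (11/2 + 3/2 + 7*(8 - 1)/2)*191 = (11/2 + 3/2 + (7/2)*7)*191 = (11/2 + 3/2 + 49/2)*191 = (63/2)*191 = 12033/2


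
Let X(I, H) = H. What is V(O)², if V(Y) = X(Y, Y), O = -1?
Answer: 1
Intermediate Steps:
V(Y) = Y
V(O)² = (-1)² = 1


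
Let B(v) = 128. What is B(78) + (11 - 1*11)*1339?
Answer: 128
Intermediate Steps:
B(78) + (11 - 1*11)*1339 = 128 + (11 - 1*11)*1339 = 128 + (11 - 11)*1339 = 128 + 0*1339 = 128 + 0 = 128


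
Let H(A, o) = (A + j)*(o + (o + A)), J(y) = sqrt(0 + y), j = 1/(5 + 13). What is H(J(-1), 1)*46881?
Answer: -41672 + 192733*I/2 ≈ -41672.0 + 96367.0*I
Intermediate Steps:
j = 1/18 ≈ 0.055556
J(y) = sqrt(y)
H(A, o) = (1/18 + A)*(A + 2*o) (H(A, o) = (A + 1/18)*(o + (o + A)) = (1/18 + A)*(o + (A + o)) = (1/18 + A)*(A + 2*o))
H(J(-1), 1)*46881 = ((sqrt(-1))**2 + (1/9)*1 + sqrt(-1)/18 + 2*sqrt(-1)*1)*46881 = (I**2 + 1/9 + I/18 + 2*I*1)*46881 = (-1 + 1/9 + I/18 + 2*I)*46881 = (-8/9 + 37*I/18)*46881 = -41672 + 192733*I/2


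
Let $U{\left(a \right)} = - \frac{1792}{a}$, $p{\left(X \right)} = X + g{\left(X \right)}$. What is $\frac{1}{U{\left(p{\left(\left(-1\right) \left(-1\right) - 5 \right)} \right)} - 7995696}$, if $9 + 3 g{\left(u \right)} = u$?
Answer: $- \frac{25}{199887024} \approx -1.2507 \cdot 10^{-7}$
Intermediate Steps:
$g{\left(u \right)} = -3 + \frac{u}{3}$
$p{\left(X \right)} = -3 + \frac{4 X}{3}$ ($p{\left(X \right)} = X + \left(-3 + \frac{X}{3}\right) = -3 + \frac{4 X}{3}$)
$\frac{1}{U{\left(p{\left(\left(-1\right) \left(-1\right) - 5 \right)} \right)} - 7995696} = \frac{1}{- \frac{1792}{-3 + \frac{4 \left(\left(-1\right) \left(-1\right) - 5\right)}{3}} - 7995696} = \frac{1}{- \frac{1792}{-3 + \frac{4 \left(1 - 5\right)}{3}} - 7995696} = \frac{1}{- \frac{1792}{-3 + \frac{4}{3} \left(-4\right)} - 7995696} = \frac{1}{- \frac{1792}{-3 - \frac{16}{3}} - 7995696} = \frac{1}{- \frac{1792}{- \frac{25}{3}} - 7995696} = \frac{1}{\left(-1792\right) \left(- \frac{3}{25}\right) - 7995696} = \frac{1}{\frac{5376}{25} - 7995696} = \frac{1}{- \frac{199887024}{25}} = - \frac{25}{199887024}$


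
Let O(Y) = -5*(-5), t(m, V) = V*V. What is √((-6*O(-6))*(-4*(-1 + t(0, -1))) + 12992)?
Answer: 8*√203 ≈ 113.98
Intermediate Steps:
t(m, V) = V²
O(Y) = 25
√((-6*O(-6))*(-4*(-1 + t(0, -1))) + 12992) = √((-6*25)*(-4*(-1 + (-1)²)) + 12992) = √(-(-600)*(-1 + 1) + 12992) = √(-(-600)*0 + 12992) = √(-150*0 + 12992) = √(0 + 12992) = √12992 = 8*√203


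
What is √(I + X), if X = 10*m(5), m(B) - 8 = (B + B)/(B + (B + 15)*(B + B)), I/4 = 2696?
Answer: 2*√4565801/41 ≈ 104.23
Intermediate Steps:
I = 10784 (I = 4*2696 = 10784)
m(B) = 8 + 2*B/(B + 2*B*(15 + B)) (m(B) = 8 + (B + B)/(B + (B + 15)*(B + B)) = 8 + (2*B)/(B + (15 + B)*(2*B)) = 8 + (2*B)/(B + 2*B*(15 + B)) = 8 + 2*B/(B + 2*B*(15 + B)))
X = 3300/41 (X = 10*(2*(125 + 8*5)/(31 + 2*5)) = 10*(2*(125 + 40)/(31 + 10)) = 10*(2*165/41) = 10*(2*(1/41)*165) = 10*(330/41) = 3300/41 ≈ 80.488)
√(I + X) = √(10784 + 3300/41) = √(445444/41) = 2*√4565801/41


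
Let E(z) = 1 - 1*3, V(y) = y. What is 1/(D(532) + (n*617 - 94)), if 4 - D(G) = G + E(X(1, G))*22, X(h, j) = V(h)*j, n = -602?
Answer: -1/372012 ≈ -2.6881e-6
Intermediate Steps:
X(h, j) = h*j
E(z) = -2 (E(z) = 1 - 3 = -2)
D(G) = 48 - G (D(G) = 4 - (G - 2*22) = 4 - (G - 44) = 4 - (-44 + G) = 4 + (44 - G) = 48 - G)
1/(D(532) + (n*617 - 94)) = 1/((48 - 1*532) + (-602*617 - 94)) = 1/((48 - 532) + (-371434 - 94)) = 1/(-484 - 371528) = 1/(-372012) = -1/372012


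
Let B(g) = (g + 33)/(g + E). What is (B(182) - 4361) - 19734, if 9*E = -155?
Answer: -35730950/1483 ≈ -24094.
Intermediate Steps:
E = -155/9 (E = (1/9)*(-155) = -155/9 ≈ -17.222)
B(g) = (33 + g)/(-155/9 + g) (B(g) = (g + 33)/(g - 155/9) = (33 + g)/(-155/9 + g))
(B(182) - 4361) - 19734 = (9*(33 + 182)/(-155 + 9*182) - 4361) - 19734 = (9*215/(-155 + 1638) - 4361) - 19734 = (9*215/1483 - 4361) - 19734 = (9*(1/1483)*215 - 4361) - 19734 = (1935/1483 - 4361) - 19734 = -6465428/1483 - 19734 = -35730950/1483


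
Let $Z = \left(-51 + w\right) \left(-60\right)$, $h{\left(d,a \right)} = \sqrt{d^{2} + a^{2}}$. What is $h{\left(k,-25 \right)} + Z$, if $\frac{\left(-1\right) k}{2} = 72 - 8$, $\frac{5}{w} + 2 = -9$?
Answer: $\frac{33960}{11} + \sqrt{17009} \approx 3217.7$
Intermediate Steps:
$w = - \frac{5}{11}$ ($w = \frac{5}{-2 - 9} = \frac{5}{-11} = 5 \left(- \frac{1}{11}\right) = - \frac{5}{11} \approx -0.45455$)
$k = -128$ ($k = - 2 \left(72 - 8\right) = \left(-2\right) 64 = -128$)
$h{\left(d,a \right)} = \sqrt{a^{2} + d^{2}}$
$Z = \frac{33960}{11}$ ($Z = \left(-51 - \frac{5}{11}\right) \left(-60\right) = \left(- \frac{566}{11}\right) \left(-60\right) = \frac{33960}{11} \approx 3087.3$)
$h{\left(k,-25 \right)} + Z = \sqrt{\left(-25\right)^{2} + \left(-128\right)^{2}} + \frac{33960}{11} = \sqrt{625 + 16384} + \frac{33960}{11} = \sqrt{17009} + \frac{33960}{11} = \frac{33960}{11} + \sqrt{17009}$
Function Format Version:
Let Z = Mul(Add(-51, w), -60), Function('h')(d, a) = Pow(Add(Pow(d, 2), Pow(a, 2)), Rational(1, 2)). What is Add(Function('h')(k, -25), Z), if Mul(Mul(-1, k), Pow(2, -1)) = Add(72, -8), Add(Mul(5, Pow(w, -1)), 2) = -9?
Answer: Add(Rational(33960, 11), Pow(17009, Rational(1, 2))) ≈ 3217.7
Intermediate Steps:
w = Rational(-5, 11) (w = Mul(5, Pow(Add(-2, -9), -1)) = Mul(5, Pow(-11, -1)) = Mul(5, Rational(-1, 11)) = Rational(-5, 11) ≈ -0.45455)
k = -128 (k = Mul(-2, Add(72, -8)) = Mul(-2, 64) = -128)
Function('h')(d, a) = Pow(Add(Pow(a, 2), Pow(d, 2)), Rational(1, 2))
Z = Rational(33960, 11) (Z = Mul(Add(-51, Rational(-5, 11)), -60) = Mul(Rational(-566, 11), -60) = Rational(33960, 11) ≈ 3087.3)
Add(Function('h')(k, -25), Z) = Add(Pow(Add(Pow(-25, 2), Pow(-128, 2)), Rational(1, 2)), Rational(33960, 11)) = Add(Pow(Add(625, 16384), Rational(1, 2)), Rational(33960, 11)) = Add(Pow(17009, Rational(1, 2)), Rational(33960, 11)) = Add(Rational(33960, 11), Pow(17009, Rational(1, 2)))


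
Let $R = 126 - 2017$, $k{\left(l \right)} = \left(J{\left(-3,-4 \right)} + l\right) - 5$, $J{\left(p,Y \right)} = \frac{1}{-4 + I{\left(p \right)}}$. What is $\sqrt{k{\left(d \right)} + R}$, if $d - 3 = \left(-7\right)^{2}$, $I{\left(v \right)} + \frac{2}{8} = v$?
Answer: $\frac{2 i \sqrt{387730}}{29} \approx 42.943 i$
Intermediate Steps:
$I{\left(v \right)} = - \frac{1}{4} + v$
$d = 52$ ($d = 3 + \left(-7\right)^{2} = 3 + 49 = 52$)
$J{\left(p,Y \right)} = \frac{1}{- \frac{17}{4} + p}$ ($J{\left(p,Y \right)} = \frac{1}{-4 + \left(- \frac{1}{4} + p\right)} = \frac{1}{- \frac{17}{4} + p}$)
$k{\left(l \right)} = - \frac{149}{29} + l$ ($k{\left(l \right)} = \left(\frac{4}{-17 + 4 \left(-3\right)} + l\right) - 5 = \left(\frac{4}{-17 - 12} + l\right) - 5 = \left(\frac{4}{-29} + l\right) - 5 = \left(4 \left(- \frac{1}{29}\right) + l\right) - 5 = \left(- \frac{4}{29} + l\right) - 5 = - \frac{149}{29} + l$)
$R = -1891$ ($R = 126 - 2017 = -1891$)
$\sqrt{k{\left(d \right)} + R} = \sqrt{\left(- \frac{149}{29} + 52\right) - 1891} = \sqrt{\frac{1359}{29} - 1891} = \sqrt{- \frac{53480}{29}} = \frac{2 i \sqrt{387730}}{29}$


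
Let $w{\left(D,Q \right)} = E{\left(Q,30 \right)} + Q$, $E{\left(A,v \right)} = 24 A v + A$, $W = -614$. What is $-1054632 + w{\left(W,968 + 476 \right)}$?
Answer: $-12064$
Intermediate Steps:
$E{\left(A,v \right)} = A + 24 A v$ ($E{\left(A,v \right)} = 24 A v + A = A + 24 A v$)
$w{\left(D,Q \right)} = 722 Q$ ($w{\left(D,Q \right)} = Q \left(1 + 24 \cdot 30\right) + Q = Q \left(1 + 720\right) + Q = Q 721 + Q = 721 Q + Q = 722 Q$)
$-1054632 + w{\left(W,968 + 476 \right)} = -1054632 + 722 \left(968 + 476\right) = -1054632 + 722 \cdot 1444 = -1054632 + 1042568 = -12064$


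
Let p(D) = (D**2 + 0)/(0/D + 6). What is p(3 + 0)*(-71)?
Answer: -213/2 ≈ -106.50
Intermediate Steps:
p(D) = D**2/6 (p(D) = D**2/(0 + 6) = D**2/6)
p(3 + 0)*(-71) = ((3 + 0)**2/6)*(-71) = ((1/6)*3**2)*(-71) = ((1/6)*9)*(-71) = (3/2)*(-71) = -213/2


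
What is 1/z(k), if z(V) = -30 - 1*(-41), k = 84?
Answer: 1/11 ≈ 0.090909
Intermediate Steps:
z(V) = 11 (z(V) = -30 + 41 = 11)
1/z(k) = 1/11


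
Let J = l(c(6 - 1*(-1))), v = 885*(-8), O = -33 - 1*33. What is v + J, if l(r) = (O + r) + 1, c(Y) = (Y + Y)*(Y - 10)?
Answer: -7187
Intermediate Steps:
O = -66 (O = -33 - 33 = -66)
c(Y) = 2*Y*(-10 + Y) (c(Y) = (2*Y)*(-10 + Y) = 2*Y*(-10 + Y))
l(r) = -65 + r (l(r) = (-66 + r) + 1 = -65 + r)
v = -7080
J = -107 (J = -65 + 2*(6 - 1*(-1))*(-10 + (6 - 1*(-1))) = -65 + 2*(6 + 1)*(-10 + (6 + 1)) = -65 + 2*7*(-10 + 7) = -65 + 2*7*(-3) = -65 - 42 = -107)
v + J = -7080 - 107 = -7187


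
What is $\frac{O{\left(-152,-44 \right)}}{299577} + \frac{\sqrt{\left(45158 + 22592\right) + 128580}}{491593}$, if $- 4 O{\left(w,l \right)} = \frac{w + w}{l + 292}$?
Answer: $\frac{19}{18573774} + \frac{\sqrt{196330}}{491593} \approx 0.00090236$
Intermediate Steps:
$O{\left(w,l \right)} = - \frac{w}{2 \left(292 + l\right)}$ ($O{\left(w,l \right)} = - \frac{\left(w + w\right) \frac{1}{l + 292}}{4} = - \frac{2 w \frac{1}{292 + l}}{4} = - \frac{w}{2 \left(292 + l\right)}$)
$\frac{O{\left(-152,-44 \right)}}{299577} + \frac{\sqrt{\left(45158 + 22592\right) + 128580}}{491593} = \frac{\left(-1\right) \left(-152\right) \frac{1}{584 + 2 \left(-44\right)}}{299577} + \frac{\sqrt{\left(45158 + 22592\right) + 128580}}{491593} = \left(-1\right) \left(-152\right) \frac{1}{584 - 88} \cdot \frac{1}{299577} + \sqrt{67750 + 128580} \cdot \frac{1}{491593} = \left(-1\right) \left(-152\right) \frac{1}{496} \cdot \frac{1}{299577} + \sqrt{196330} \cdot \frac{1}{491593} = \left(-1\right) \left(-152\right) \frac{1}{496} \cdot \frac{1}{299577} + \frac{\sqrt{196330}}{491593} = \frac{19}{62} \cdot \frac{1}{299577} + \frac{\sqrt{196330}}{491593} = \frac{19}{18573774} + \frac{\sqrt{196330}}{491593}$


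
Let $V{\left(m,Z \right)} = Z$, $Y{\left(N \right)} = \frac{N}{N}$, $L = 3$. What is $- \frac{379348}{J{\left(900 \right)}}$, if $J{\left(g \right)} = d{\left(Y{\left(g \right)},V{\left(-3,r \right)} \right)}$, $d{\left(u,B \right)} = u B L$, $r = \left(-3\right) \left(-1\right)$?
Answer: $- \frac{379348}{9} \approx -42150.0$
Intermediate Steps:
$Y{\left(N \right)} = 1$
$r = 3$
$d{\left(u,B \right)} = 3 B u$ ($d{\left(u,B \right)} = u B 3 = B u 3 = 3 B u$)
$J{\left(g \right)} = 9$ ($J{\left(g \right)} = 3 \cdot 3 \cdot 1 = 9$)
$- \frac{379348}{J{\left(900 \right)}} = - \frac{379348}{9}$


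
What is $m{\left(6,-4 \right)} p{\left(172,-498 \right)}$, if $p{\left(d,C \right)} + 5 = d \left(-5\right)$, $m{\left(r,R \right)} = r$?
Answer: $-5190$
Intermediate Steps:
$p{\left(d,C \right)} = -5 - 5 d$ ($p{\left(d,C \right)} = -5 + d \left(-5\right) = -5 - 5 d$)
$m{\left(6,-4 \right)} p{\left(172,-498 \right)} = 6 \left(-5 - 860\right) = 6 \left(-865\right) = -5190$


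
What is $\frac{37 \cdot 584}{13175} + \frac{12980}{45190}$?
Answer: $\frac{114747702}{59537825} \approx 1.9273$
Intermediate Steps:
$\frac{37 \cdot 584}{13175} + \frac{12980}{45190} = 21608 \cdot \frac{1}{13175} + 12980 \cdot \frac{1}{45190} = \frac{21608}{13175} + \frac{1298}{4519} = \frac{114747702}{59537825}$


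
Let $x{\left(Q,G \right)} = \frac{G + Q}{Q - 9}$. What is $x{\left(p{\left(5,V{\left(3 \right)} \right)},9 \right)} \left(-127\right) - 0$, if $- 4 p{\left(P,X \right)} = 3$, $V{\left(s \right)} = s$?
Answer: $\frac{1397}{13} \approx 107.46$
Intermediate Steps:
$p{\left(P,X \right)} = - \frac{3}{4}$ ($p{\left(P,X \right)} = \left(- \frac{1}{4}\right) 3 = - \frac{3}{4}$)
$x{\left(Q,G \right)} = \frac{G + Q}{-9 + Q}$ ($x{\left(Q,G \right)} = \frac{G + Q}{Q - 9} = \frac{G + Q}{-9 + Q}$)
$x{\left(p{\left(5,V{\left(3 \right)} \right)},9 \right)} \left(-127\right) - 0 = \frac{9 - \frac{3}{4}}{-9 - \frac{3}{4}} \left(-127\right) - 0 = \frac{1}{- \frac{39}{4}} \cdot \frac{33}{4} \left(-127\right) + 0 = \left(- \frac{4}{39}\right) \frac{33}{4} \left(-127\right) + 0 = \left(- \frac{11}{13}\right) \left(-127\right) + 0 = \frac{1397}{13} + 0 = \frac{1397}{13}$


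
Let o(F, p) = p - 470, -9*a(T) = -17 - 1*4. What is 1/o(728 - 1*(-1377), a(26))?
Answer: -3/1403 ≈ -0.0021383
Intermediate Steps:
a(T) = 7/3 (a(T) = -(-17 - 1*4)/9 = -(-17 - 4)/9 = -⅑*(-21) = 7/3)
o(F, p) = -470 + p
1/o(728 - 1*(-1377), a(26)) = 1/(-470 + 7/3) = 1/(-1403/3) = -3/1403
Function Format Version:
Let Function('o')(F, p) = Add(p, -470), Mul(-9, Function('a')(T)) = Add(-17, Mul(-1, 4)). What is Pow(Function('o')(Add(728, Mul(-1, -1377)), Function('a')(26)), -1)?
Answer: Rational(-3, 1403) ≈ -0.0021383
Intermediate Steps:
Function('a')(T) = Rational(7, 3) (Function('a')(T) = Mul(Rational(-1, 9), Add(-17, Mul(-1, 4))) = Mul(Rational(-1, 9), Add(-17, -4)) = Mul(Rational(-1, 9), -21) = Rational(7, 3))
Function('o')(F, p) = Add(-470, p)
Pow(Function('o')(Add(728, Mul(-1, -1377)), Function('a')(26)), -1) = Pow(Add(-470, Rational(7, 3)), -1) = Pow(Rational(-1403, 3), -1) = Rational(-3, 1403)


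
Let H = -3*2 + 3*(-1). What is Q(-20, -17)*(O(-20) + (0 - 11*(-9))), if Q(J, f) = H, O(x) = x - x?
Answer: -891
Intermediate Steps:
O(x) = 0
H = -9 (H = -6 - 3 = -9)
Q(J, f) = -9
Q(-20, -17)*(O(-20) + (0 - 11*(-9))) = -9*(0 + (0 - 11*(-9))) = -9*(0 + (0 + 99)) = -9*(0 + 99) = -9*99 = -891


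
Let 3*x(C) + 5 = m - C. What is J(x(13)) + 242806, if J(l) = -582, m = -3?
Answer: 242224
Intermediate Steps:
x(C) = -8/3 - C/3 (x(C) = -5/3 + (-3 - C)/3 = -5/3 + (-1 - C/3) = -8/3 - C/3)
J(x(13)) + 242806 = -582 + 242806 = 242224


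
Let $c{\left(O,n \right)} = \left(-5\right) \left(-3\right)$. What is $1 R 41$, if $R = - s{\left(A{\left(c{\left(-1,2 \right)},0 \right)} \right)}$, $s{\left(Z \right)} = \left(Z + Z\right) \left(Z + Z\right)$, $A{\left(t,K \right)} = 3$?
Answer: $-1476$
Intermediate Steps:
$c{\left(O,n \right)} = 15$
$s{\left(Z \right)} = 4 Z^{2}$ ($s{\left(Z \right)} = 2 Z 2 Z = 4 Z^{2}$)
$R = -36$ ($R = - 4 \cdot 3^{2} = - 4 \cdot 9 = \left(-1\right) 36 = -36$)
$1 R 41 = 1 \left(-36\right) 41 = \left(-36\right) 41 = -1476$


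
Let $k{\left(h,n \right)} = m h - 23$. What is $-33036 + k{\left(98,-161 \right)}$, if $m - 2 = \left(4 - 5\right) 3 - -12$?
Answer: $-31981$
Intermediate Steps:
$m = 11$ ($m = 2 + \left(\left(4 - 5\right) 3 - -12\right) = 2 + \left(\left(-1\right) 3 + 12\right) = 2 + \left(-3 + 12\right) = 2 + 9 = 11$)
$k{\left(h,n \right)} = -23 + 11 h$ ($k{\left(h,n \right)} = 11 h - 23 = -23 + 11 h$)
$-33036 + k{\left(98,-161 \right)} = -33036 + \left(-23 + 11 \cdot 98\right) = -33036 + \left(-23 + 1078\right) = -33036 + 1055 = -31981$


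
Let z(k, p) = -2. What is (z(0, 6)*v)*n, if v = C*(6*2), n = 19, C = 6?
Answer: -2736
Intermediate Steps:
v = 72 (v = 6*(6*2) = 6*12 = 72)
(z(0, 6)*v)*n = -2*72*19 = -144*19 = -2736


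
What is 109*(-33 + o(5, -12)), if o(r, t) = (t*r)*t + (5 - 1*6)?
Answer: 74774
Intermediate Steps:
o(r, t) = -1 + r*t² (o(r, t) = (r*t)*t + (5 - 6) = r*t² - 1 = -1 + r*t²)
109*(-33 + o(5, -12)) = 109*(-33 + (-1 + 5*(-12)²)) = 109*(-33 + (-1 + 5*144)) = 109*(-33 + (-1 + 720)) = 109*(-33 + 719) = 109*686 = 74774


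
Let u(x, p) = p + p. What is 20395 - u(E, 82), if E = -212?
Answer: 20231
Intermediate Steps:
u(x, p) = 2*p
20395 - u(E, 82) = 20395 - 2*82 = 20395 - 1*164 = 20395 - 164 = 20231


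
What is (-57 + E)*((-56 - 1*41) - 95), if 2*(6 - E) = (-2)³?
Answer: 9024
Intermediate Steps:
E = 10 (E = 6 - ½*(-2)³ = 6 - ½*(-8) = 6 + 4 = 10)
(-57 + E)*((-56 - 1*41) - 95) = (-57 + 10)*((-56 - 1*41) - 95) = -47*((-56 - 41) - 95) = -47*(-97 - 95) = -47*(-192) = 9024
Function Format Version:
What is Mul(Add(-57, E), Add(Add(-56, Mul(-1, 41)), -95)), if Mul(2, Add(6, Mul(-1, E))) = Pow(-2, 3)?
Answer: 9024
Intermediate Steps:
E = 10 (E = Add(6, Mul(Rational(-1, 2), Pow(-2, 3))) = Add(6, Mul(Rational(-1, 2), -8)) = Add(6, 4) = 10)
Mul(Add(-57, E), Add(Add(-56, Mul(-1, 41)), -95)) = Mul(Add(-57, 10), Add(Add(-56, Mul(-1, 41)), -95)) = Mul(-47, Add(Add(-56, -41), -95)) = Mul(-47, Add(-97, -95)) = Mul(-47, -192) = 9024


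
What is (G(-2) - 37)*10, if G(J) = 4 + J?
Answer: -350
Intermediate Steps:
(G(-2) - 37)*10 = ((4 - 2) - 37)*10 = (2 - 37)*10 = -35*10 = -350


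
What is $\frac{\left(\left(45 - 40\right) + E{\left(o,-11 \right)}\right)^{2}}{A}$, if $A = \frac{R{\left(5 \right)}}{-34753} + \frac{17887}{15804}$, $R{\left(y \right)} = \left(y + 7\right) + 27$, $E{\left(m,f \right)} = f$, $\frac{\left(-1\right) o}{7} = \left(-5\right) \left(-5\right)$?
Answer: $\frac{19772510832}{621010555} \approx 31.839$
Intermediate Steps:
$o = -175$ ($o = - 7 \left(\left(-5\right) \left(-5\right)\right) = \left(-7\right) 25 = -175$)
$R{\left(y \right)} = 34 + y$ ($R{\left(y \right)} = \left(7 + y\right) + 27 = 34 + y$)
$A = \frac{621010555}{549236412}$ ($A = \frac{34 + 5}{-34753} + \frac{17887}{15804} = 39 \left(- \frac{1}{34753}\right) + 17887 \cdot \frac{1}{15804} = - \frac{39}{34753} + \frac{17887}{15804} = \frac{621010555}{549236412} \approx 1.1307$)
$\frac{\left(\left(45 - 40\right) + E{\left(o,-11 \right)}\right)^{2}}{A} = \frac{\left(\left(45 - 40\right) - 11\right)^{2}}{\frac{621010555}{549236412}} = \left(\left(45 - 40\right) - 11\right)^{2} \cdot \frac{549236412}{621010555} = \left(5 - 11\right)^{2} \cdot \frac{549236412}{621010555} = \left(-6\right)^{2} \cdot \frac{549236412}{621010555} = 36 \cdot \frac{549236412}{621010555} = \frac{19772510832}{621010555}$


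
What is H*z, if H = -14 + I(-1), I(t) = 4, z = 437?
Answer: -4370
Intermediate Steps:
H = -10 (H = -14 + 4 = -10)
H*z = -10*437 = -4370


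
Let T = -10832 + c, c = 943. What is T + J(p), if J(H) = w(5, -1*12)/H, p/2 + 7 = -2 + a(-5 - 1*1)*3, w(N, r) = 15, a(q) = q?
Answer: -178007/18 ≈ -9889.3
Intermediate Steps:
T = -9889 (T = -10832 + 943 = -9889)
p = -54 (p = -14 + 2*(-2 + (-5 - 1*1)*3) = -14 + 2*(-2 + (-5 - 1)*3) = -14 + 2*(-2 - 6*3) = -14 + 2*(-2 - 18) = -14 + 2*(-20) = -14 - 40 = -54)
J(H) = 15/H
T + J(p) = -9889 + 15/(-54) = -9889 + 15*(-1/54) = -9889 - 5/18 = -178007/18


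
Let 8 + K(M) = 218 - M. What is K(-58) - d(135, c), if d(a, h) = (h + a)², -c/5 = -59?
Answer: -184632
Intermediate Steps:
c = 295 (c = -5*(-59) = 295)
K(M) = 210 - M (K(M) = -8 + (218 - M) = 210 - M)
d(a, h) = (a + h)²
K(-58) - d(135, c) = (210 - 1*(-58)) - (135 + 295)² = (210 + 58) - 1*430² = 268 - 1*184900 = 268 - 184900 = -184632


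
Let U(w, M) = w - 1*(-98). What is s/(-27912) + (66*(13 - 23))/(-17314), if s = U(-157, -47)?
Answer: 883793/21966744 ≈ 0.040233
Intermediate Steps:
U(w, M) = 98 + w (U(w, M) = w + 98 = 98 + w)
s = -59 (s = 98 - 157 = -59)
s/(-27912) + (66*(13 - 23))/(-17314) = -59/(-27912) + (66*(13 - 23))/(-17314) = -59*(-1/27912) + (66*(-10))*(-1/17314) = 59/27912 - 660*(-1/17314) = 59/27912 + 30/787 = 883793/21966744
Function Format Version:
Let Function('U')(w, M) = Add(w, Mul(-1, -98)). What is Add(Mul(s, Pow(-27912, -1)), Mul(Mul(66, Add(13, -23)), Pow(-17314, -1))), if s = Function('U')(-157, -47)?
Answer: Rational(883793, 21966744) ≈ 0.040233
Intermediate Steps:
Function('U')(w, M) = Add(98, w) (Function('U')(w, M) = Add(w, 98) = Add(98, w))
s = -59 (s = Add(98, -157) = -59)
Add(Mul(s, Pow(-27912, -1)), Mul(Mul(66, Add(13, -23)), Pow(-17314, -1))) = Add(Mul(-59, Pow(-27912, -1)), Mul(Mul(66, Add(13, -23)), Pow(-17314, -1))) = Add(Mul(-59, Rational(-1, 27912)), Mul(Mul(66, -10), Rational(-1, 17314))) = Add(Rational(59, 27912), Mul(-660, Rational(-1, 17314))) = Add(Rational(59, 27912), Rational(30, 787)) = Rational(883793, 21966744)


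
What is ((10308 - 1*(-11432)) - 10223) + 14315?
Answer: 25832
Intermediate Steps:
((10308 - 1*(-11432)) - 10223) + 14315 = ((10308 + 11432) - 10223) + 14315 = (21740 - 10223) + 14315 = 11517 + 14315 = 25832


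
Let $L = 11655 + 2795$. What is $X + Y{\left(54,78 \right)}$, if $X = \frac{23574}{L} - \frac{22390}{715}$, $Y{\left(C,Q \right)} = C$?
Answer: $\frac{25123441}{1033175} \approx 24.317$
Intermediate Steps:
$L = 14450$
$X = - \frac{30668009}{1033175}$ ($X = \frac{23574}{14450} - \frac{22390}{715} = 23574 \cdot \frac{1}{14450} - \frac{4478}{143} = \frac{11787}{7225} - \frac{4478}{143} = - \frac{30668009}{1033175} \approx -29.683$)
$X + Y{\left(54,78 \right)} = - \frac{30668009}{1033175} + 54 = \frac{25123441}{1033175}$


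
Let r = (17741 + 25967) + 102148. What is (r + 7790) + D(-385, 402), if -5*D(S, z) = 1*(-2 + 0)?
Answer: 768232/5 ≈ 1.5365e+5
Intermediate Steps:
r = 145856 (r = 43708 + 102148 = 145856)
D(S, z) = ⅖ (D(S, z) = -(-2 + 0)/5 = -(-2)/5 = -⅕*(-2) = ⅖)
(r + 7790) + D(-385, 402) = (145856 + 7790) + ⅖ = 153646 + ⅖ = 768232/5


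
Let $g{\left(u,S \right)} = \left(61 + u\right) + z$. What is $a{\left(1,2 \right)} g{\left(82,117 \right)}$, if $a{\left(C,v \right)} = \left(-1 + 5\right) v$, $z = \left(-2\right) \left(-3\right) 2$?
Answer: $1240$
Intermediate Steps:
$z = 12$ ($z = 6 \cdot 2 = 12$)
$g{\left(u,S \right)} = 73 + u$ ($g{\left(u,S \right)} = \left(61 + u\right) + 12 = 73 + u$)
$a{\left(C,v \right)} = 4 v$
$a{\left(1,2 \right)} g{\left(82,117 \right)} = 4 \cdot 2 \left(73 + 82\right) = 8 \cdot 155 = 1240$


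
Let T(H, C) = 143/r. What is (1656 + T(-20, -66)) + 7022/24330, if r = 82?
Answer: 1653937177/997530 ≈ 1658.0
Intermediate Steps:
T(H, C) = 143/82
(1656 + T(-20, -66)) + 7022/24330 = (1656 + 143/82) + 7022/24330 = 135935/82 + 7022*(1/24330) = 135935/82 + 3511/12165 = 1653937177/997530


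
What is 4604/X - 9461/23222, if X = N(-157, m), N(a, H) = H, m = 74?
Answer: 53106987/859214 ≈ 61.809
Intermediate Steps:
X = 74
4604/X - 9461/23222 = 4604/74 - 9461/23222 = 4604*(1/74) - 9461*1/23222 = 2302/37 - 9461/23222 = 53106987/859214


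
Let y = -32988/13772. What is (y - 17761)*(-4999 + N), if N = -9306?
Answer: 874884787850/3443 ≈ 2.5411e+8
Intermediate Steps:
y = -8247/3443 (y = -32988*1/13772 = -8247/3443 ≈ -2.3953)
(y - 17761)*(-4999 + N) = (-8247/3443 - 17761)*(-4999 - 9306) = -61159370/3443*(-14305) = 874884787850/3443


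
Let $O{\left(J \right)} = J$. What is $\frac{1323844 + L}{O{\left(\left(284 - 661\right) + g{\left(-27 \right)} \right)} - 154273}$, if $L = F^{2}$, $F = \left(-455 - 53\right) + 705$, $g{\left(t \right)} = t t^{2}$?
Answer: $- \frac{1362653}{174333} \approx -7.8164$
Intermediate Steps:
$g{\left(t \right)} = t^{3}$
$F = 197$ ($F = -508 + 705 = 197$)
$L = 38809$ ($L = 197^{2} = 38809$)
$\frac{1323844 + L}{O{\left(\left(284 - 661\right) + g{\left(-27 \right)} \right)} - 154273} = \frac{1323844 + 38809}{\left(\left(284 - 661\right) + \left(-27\right)^{3}\right) - 154273} = \frac{1362653}{\left(-377 - 19683\right) - 154273} = \frac{1362653}{-20060 - 154273} = \frac{1362653}{-174333} = 1362653 \left(- \frac{1}{174333}\right) = - \frac{1362653}{174333}$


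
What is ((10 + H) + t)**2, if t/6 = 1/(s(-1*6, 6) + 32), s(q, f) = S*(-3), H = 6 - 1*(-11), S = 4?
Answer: 74529/100 ≈ 745.29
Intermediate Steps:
H = 17 (H = 6 + 11 = 17)
s(q, f) = -12 (s(q, f) = 4*(-3) = -12)
t = 3/10 (t = 6/(-12 + 32) = 6/20 = 6*(1/20) = 3/10 ≈ 0.30000)
((10 + H) + t)**2 = ((10 + 17) + 3/10)**2 = (27 + 3/10)**2 = (273/10)**2 = 74529/100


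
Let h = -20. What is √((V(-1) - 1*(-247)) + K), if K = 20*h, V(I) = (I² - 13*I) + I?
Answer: 2*I*√35 ≈ 11.832*I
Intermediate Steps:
V(I) = I² - 12*I
K = -400 (K = 20*(-20) = -400)
√((V(-1) - 1*(-247)) + K) = √((-(-12 - 1) - 1*(-247)) - 400) = √((-1*(-13) + 247) - 400) = √((13 + 247) - 400) = √(260 - 400) = √(-140) = 2*I*√35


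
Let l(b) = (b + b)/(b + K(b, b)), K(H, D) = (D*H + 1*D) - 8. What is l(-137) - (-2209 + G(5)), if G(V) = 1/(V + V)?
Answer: 408356603/184870 ≈ 2208.9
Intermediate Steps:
K(H, D) = -8 + D + D*H (K(H, D) = (D*H + D) - 8 = (D + D*H) - 8 = -8 + D + D*H)
G(V) = 1/(2*V)
l(b) = 2*b/(-8 + b² + 2*b) (l(b) = (b + b)/(b + (-8 + b + b*b)) = (2*b)/(b + (-8 + b + b²)) = (2*b)/(-8 + b² + 2*b) = 2*b/(-8 + b² + 2*b))
l(-137) - (-2209 + G(5)) = 2*(-137)/(-8 + (-137)² + 2*(-137)) - (-2209 + (½)/5) = 2*(-137)/(-8 + 18769 - 274) - (-2209 + (½)*(⅕)) = 2*(-137)/18487 - (-2209 + ⅒) = 2*(-137)*(1/18487) - 1*(-22089/10) = -274/18487 + 22089/10 = 408356603/184870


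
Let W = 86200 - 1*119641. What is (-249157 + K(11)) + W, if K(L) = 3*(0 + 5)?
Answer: -282583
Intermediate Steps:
K(L) = 15 (K(L) = 3*5 = 15)
W = -33441 (W = 86200 - 119641 = -33441)
(-249157 + K(11)) + W = (-249157 + 15) - 33441 = -249142 - 33441 = -282583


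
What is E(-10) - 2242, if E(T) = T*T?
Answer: -2142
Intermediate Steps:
E(T) = T²
E(-10) - 2242 = (-10)² - 2242 = 100 - 2242 = -2142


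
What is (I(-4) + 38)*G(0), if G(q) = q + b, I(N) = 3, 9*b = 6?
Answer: 82/3 ≈ 27.333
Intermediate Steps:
b = 2/3 (b = (1/9)*6 = 2/3 ≈ 0.66667)
G(q) = 2/3 + q (G(q) = q + 2/3 = 2/3 + q)
(I(-4) + 38)*G(0) = (3 + 38)*(2/3 + 0) = 41*(2/3) = 82/3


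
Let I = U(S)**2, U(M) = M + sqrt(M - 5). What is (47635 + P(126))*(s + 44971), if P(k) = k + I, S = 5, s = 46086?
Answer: 4351249802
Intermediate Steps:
U(M) = M + sqrt(-5 + M)
I = 25 (I = (5 + sqrt(-5 + 5))**2 = (5 + sqrt(0))**2 = (5 + 0)**2 = 5**2 = 25)
P(k) = 25 + k (P(k) = k + 25 = 25 + k)
(47635 + P(126))*(s + 44971) = (47635 + (25 + 126))*(46086 + 44971) = (47635 + 151)*91057 = 47786*91057 = 4351249802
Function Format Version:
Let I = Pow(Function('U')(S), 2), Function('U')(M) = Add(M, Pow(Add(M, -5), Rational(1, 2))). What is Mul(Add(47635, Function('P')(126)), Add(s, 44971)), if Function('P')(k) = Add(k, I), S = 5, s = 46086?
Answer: 4351249802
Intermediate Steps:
Function('U')(M) = Add(M, Pow(Add(-5, M), Rational(1, 2)))
I = 25 (I = Pow(Add(5, Pow(Add(-5, 5), Rational(1, 2))), 2) = Pow(Add(5, Pow(0, Rational(1, 2))), 2) = Pow(Add(5, 0), 2) = Pow(5, 2) = 25)
Function('P')(k) = Add(25, k) (Function('P')(k) = Add(k, 25) = Add(25, k))
Mul(Add(47635, Function('P')(126)), Add(s, 44971)) = Mul(Add(47635, Add(25, 126)), Add(46086, 44971)) = Mul(Add(47635, 151), 91057) = Mul(47786, 91057) = 4351249802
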